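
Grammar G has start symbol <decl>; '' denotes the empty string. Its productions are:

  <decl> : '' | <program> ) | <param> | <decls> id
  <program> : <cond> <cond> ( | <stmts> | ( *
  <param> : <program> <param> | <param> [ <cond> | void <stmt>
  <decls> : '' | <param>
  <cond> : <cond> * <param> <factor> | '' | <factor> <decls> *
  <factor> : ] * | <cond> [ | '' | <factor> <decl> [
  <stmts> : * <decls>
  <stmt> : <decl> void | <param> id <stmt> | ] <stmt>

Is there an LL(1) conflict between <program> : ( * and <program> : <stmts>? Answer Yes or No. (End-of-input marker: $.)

FIRST(( *) = { ( } and FIRST(<stmts>) = { * }.
The FIRST sets are disjoint and neither alternative is nullable — no conflict.

No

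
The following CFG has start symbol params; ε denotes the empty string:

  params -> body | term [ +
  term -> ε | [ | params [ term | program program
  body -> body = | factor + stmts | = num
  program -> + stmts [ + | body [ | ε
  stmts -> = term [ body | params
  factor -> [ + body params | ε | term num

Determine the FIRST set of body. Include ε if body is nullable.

{ +, =, [, num }

From body -> body =: add FIRST(body) = { +, =, [, num }.
From body -> factor + stmts: factor nullable, take FIRST(factor) ∪ {+} = { +, =, [, num }.
body -> = num contributes {=}.
Union: FIRST(body) = { +, =, [, num }.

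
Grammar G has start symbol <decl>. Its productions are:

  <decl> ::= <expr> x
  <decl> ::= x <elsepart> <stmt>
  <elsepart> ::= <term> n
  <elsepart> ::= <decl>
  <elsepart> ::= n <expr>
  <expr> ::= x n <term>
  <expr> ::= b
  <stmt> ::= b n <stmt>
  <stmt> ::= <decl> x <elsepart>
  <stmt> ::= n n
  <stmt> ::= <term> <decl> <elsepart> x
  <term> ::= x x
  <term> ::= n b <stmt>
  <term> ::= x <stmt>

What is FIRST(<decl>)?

{ b, x }

From <decl> ::= <expr> x: add FIRST(<expr>) = { b, x }.
<decl> ::= x <elsepart> <stmt> contributes {x}.
Union: FIRST(<decl>) = { b, x }.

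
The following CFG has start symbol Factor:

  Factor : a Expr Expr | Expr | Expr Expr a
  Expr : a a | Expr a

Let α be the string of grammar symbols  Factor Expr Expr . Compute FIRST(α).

{ a }

Add FIRST(Factor) = { a }; Factor is not nullable, stop.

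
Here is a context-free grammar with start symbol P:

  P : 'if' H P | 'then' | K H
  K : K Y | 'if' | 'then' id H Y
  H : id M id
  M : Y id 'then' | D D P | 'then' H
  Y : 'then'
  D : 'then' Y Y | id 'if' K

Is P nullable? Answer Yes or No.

No nonterminal in this grammar is nullable.
No production of P has an RHS whose symbols are all nullable, so P is not nullable.

No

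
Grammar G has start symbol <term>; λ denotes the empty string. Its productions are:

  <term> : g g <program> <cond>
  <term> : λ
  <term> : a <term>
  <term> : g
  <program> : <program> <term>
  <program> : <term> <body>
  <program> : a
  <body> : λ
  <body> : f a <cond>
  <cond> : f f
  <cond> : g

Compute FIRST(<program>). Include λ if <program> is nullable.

{ a, f, g, λ }

From <program> : <program> <term>: <program>, <term> nullable, take FIRST(<program>) ∪ FIRST(<term>) = { a, f, g }; also λ since the whole RHS is nullable.
From <program> : <term> <body>: <term>, <body> nullable, take FIRST(<term>) ∪ FIRST(<body>) = { a, f, g }; also λ since the whole RHS is nullable.
<program> : a contributes {a}.
Union: FIRST(<program>) = { a, f, g, λ }.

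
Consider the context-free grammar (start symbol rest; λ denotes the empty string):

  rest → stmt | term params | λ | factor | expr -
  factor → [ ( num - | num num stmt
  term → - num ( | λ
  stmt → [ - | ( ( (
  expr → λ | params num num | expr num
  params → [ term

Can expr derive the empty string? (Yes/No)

expr has an λ-production, so expr ⇒ λ.

Yes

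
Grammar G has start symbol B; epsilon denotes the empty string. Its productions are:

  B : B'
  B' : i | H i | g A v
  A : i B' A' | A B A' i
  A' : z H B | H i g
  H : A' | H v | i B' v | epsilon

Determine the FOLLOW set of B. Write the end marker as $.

B is the start symbol, so $ ∈ FOLLOW(B).
In A : A B A' i: add FIRST(A' i) = { i, v, z }.
In A' : z H B: B is at the end, add FOLLOW(A') = { g, i, v, z }.
Union: FOLLOW(B) = { $, g, i, v, z }.

{ $, g, i, v, z }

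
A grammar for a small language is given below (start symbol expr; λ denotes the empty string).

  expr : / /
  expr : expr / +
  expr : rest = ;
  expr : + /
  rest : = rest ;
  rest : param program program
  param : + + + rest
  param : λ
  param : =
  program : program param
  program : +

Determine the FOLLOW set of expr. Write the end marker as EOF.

{ EOF, / }

expr is the start symbol, so EOF ∈ FOLLOW(expr).
In expr : expr / +: add FIRST(/ +) = { / }.
Union: FOLLOW(expr) = { EOF, / }.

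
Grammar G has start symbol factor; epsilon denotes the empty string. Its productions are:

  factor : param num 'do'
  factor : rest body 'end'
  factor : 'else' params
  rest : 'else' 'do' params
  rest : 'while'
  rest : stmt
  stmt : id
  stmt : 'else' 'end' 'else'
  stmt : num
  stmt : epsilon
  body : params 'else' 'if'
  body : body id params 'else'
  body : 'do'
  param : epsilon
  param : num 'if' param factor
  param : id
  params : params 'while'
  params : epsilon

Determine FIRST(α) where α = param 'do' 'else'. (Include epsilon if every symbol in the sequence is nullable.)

Add FIRST(param)\{epsilon} = { id, num }; param is nullable, continue.
'do' is a terminal; add {'do'} and stop.

{ 'do', id, num }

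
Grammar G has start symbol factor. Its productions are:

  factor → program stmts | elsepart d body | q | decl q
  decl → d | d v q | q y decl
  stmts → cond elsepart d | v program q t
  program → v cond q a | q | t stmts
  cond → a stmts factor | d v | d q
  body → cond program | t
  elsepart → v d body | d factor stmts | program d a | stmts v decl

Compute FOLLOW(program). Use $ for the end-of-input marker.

In factor → program stmts: add FIRST(stmts) = { a, d, v }.
In stmts → v program q t: add FIRST(q t) = { q }.
In body → cond program: program is at the end, add FOLLOW(body) = { $, a, d, q, t, v }.
In elsepart → program d a: add FIRST(d a) = { d }.
Union: FOLLOW(program) = { $, a, d, q, t, v }.

{ $, a, d, q, t, v }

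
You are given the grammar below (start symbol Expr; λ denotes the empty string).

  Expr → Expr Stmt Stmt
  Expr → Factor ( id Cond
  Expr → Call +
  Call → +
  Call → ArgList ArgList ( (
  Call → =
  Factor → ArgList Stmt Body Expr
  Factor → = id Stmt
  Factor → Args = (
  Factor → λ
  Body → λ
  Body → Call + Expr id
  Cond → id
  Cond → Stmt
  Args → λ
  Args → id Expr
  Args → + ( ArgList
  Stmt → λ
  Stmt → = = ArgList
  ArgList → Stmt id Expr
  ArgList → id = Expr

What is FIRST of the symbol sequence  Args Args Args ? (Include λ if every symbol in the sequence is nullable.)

{ +, id, λ }

Add FIRST(Args)\{λ} = { +, id }; Args is nullable, continue.
Add FIRST(Args)\{λ} = { +, id }; Args is nullable, continue.
Add FIRST(Args)\{λ} = { +, id }; Args is nullable, continue.
Every symbol is nullable, so include λ.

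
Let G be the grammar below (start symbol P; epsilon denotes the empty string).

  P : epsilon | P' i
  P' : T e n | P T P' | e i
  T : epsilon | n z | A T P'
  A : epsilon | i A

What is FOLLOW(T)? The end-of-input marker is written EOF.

In P' : T e n: add FIRST(e n) = { e }.
In P' : P T P': add FIRST(P') = { e, i, n }.
In T : A T P': add FIRST(P') = { e, i, n }.
Union: FOLLOW(T) = { e, i, n }.

{ e, i, n }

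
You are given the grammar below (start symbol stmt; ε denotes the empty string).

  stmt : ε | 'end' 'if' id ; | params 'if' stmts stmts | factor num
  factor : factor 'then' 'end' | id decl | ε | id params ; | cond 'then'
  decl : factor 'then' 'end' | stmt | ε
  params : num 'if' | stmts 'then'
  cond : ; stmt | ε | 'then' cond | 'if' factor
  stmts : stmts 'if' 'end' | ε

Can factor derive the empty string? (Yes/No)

Yes

factor has an ε-production, so factor ⇒ ε.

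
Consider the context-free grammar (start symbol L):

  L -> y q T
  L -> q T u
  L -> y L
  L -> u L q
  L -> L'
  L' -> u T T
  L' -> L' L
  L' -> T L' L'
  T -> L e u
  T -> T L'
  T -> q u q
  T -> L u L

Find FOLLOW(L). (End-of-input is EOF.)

L is the start symbol, so EOF ∈ FOLLOW(L).
In L -> y L: L is at the end, add FOLLOW(L) = { EOF, e, q, u, y }.
In L -> u L q: add FIRST(q) = { q }.
In L' -> L' L: L is at the end, add FOLLOW(L') = { EOF, e, q, u, y }.
In T -> L e u: add FIRST(e u) = { e }.
In T -> L u L: add FIRST(u L) = { u }.
In T -> L u L: L is at the end, add FOLLOW(T) = { EOF, e, q, u, y }.
Union: FOLLOW(L) = { EOF, e, q, u, y }.

{ EOF, e, q, u, y }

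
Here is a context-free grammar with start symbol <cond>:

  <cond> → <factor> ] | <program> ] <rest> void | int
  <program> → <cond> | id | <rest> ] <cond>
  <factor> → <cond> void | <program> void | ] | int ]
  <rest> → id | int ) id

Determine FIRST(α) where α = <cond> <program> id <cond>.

{ ], id, int }

Add FIRST(<cond>) = { ], id, int }; <cond> is not nullable, stop.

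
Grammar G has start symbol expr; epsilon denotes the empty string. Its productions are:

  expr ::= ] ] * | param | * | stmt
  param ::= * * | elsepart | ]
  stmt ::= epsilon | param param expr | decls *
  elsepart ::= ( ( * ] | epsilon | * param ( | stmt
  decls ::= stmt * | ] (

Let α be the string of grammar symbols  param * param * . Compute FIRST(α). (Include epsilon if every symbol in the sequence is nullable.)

Add FIRST(param)\{epsilon} = { (, *, ] }; param is nullable, continue.
* is a terminal; add {*} and stop.

{ (, *, ] }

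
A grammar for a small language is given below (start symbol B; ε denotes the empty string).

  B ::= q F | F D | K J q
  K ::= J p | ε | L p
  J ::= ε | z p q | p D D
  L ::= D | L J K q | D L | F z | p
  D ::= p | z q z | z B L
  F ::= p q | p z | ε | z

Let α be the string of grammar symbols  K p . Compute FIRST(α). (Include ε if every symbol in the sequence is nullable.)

{ p, z }

Add FIRST(K)\{ε} = { p, z }; K is nullable, continue.
p is a terminal; add {p} and stop.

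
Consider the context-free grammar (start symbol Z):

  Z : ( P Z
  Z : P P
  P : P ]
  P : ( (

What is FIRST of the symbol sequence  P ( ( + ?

Add FIRST(P) = { ( }; P is not nullable, stop.

{ ( }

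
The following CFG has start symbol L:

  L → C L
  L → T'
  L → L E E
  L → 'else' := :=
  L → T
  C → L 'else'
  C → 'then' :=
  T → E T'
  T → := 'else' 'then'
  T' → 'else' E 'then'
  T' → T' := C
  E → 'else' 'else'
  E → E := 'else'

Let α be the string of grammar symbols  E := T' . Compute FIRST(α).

Add FIRST(E) = { 'else' }; E is not nullable, stop.

{ 'else' }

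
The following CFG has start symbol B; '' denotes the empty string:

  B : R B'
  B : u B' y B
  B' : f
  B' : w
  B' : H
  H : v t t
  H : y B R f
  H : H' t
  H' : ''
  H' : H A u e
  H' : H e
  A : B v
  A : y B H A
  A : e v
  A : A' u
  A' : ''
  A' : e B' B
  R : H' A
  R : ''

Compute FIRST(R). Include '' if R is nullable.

{ e, f, t, u, v, w, y, '' }

From R : H' A: H' nullable, take FIRST(H') ∪ FIRST(A) = { e, f, t, u, v, w, y }.
R : '' contributes ''.
Union: FIRST(R) = { e, f, t, u, v, w, y, '' }.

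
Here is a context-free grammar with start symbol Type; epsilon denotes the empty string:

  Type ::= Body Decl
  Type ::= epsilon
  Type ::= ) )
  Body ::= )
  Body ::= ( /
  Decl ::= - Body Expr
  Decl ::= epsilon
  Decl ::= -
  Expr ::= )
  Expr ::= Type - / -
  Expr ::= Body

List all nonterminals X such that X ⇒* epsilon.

Directly nullable (have an epsilon-production): Type, Decl.
No other nonterminal has a production whose RHS symbols are all nullable.

{ Decl, Type }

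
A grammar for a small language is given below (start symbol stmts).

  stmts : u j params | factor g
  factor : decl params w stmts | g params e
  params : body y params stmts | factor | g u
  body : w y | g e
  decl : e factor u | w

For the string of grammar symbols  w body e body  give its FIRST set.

{ w }

w is a terminal; add {w} and stop.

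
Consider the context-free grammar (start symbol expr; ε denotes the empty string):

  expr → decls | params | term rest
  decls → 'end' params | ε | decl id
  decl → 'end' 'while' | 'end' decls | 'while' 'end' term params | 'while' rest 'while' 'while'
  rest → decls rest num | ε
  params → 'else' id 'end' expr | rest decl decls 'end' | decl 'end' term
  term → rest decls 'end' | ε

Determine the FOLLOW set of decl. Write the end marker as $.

{ 'end', 'while', id }

In decls → decl id: add FIRST(id) = { id }.
In params → rest decl decls 'end': add FIRST(decls 'end') = { 'end', 'while' }.
In params → decl 'end' term: add FIRST('end' term) = { 'end' }.
Union: FOLLOW(decl) = { 'end', 'while', id }.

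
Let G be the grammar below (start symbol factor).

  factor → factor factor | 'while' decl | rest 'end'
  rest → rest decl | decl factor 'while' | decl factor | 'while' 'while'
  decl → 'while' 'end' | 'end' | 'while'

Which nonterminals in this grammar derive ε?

No nonterminal has an empty production or an RHS whose symbols are all nullable.

{ } (none)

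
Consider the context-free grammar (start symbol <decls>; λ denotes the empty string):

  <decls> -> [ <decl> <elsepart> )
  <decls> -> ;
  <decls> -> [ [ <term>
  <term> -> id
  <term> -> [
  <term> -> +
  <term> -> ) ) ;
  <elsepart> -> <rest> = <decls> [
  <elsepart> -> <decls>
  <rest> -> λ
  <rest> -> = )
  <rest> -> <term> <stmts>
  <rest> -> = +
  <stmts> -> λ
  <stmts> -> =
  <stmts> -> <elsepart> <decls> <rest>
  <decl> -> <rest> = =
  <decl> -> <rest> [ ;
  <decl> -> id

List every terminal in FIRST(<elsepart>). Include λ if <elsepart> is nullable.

{ ), +, ;, =, [, id }

From <elsepart> -> <rest> = <decls> [: <rest> nullable, take FIRST(<rest>) ∪ {=} = { ), +, =, [, id }.
From <elsepart> -> <decls>: add FIRST(<decls>) = { ;, [ }.
Union: FIRST(<elsepart>) = { ), +, ;, =, [, id }.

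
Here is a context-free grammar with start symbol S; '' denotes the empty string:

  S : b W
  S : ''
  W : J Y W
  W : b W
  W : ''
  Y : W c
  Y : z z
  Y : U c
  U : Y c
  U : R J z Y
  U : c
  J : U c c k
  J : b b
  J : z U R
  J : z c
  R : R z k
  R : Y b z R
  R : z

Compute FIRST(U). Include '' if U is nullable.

{ b, c, z }

From U : Y c: add FIRST(Y) = { b, c, z }.
From U : R J z Y: add FIRST(R) = { b, c, z }.
U : c contributes {c}.
Union: FIRST(U) = { b, c, z }.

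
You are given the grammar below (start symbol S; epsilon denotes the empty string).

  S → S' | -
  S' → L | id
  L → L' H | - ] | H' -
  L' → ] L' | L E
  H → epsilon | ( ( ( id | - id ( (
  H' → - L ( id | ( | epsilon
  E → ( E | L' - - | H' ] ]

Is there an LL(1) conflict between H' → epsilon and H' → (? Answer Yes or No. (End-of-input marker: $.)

No

FIRST(epsilon) = { epsilon } and FIRST(() = { ( }.
The first is nullable but FOLLOW(H') = { -, ] } is disjoint from FIRST of the second.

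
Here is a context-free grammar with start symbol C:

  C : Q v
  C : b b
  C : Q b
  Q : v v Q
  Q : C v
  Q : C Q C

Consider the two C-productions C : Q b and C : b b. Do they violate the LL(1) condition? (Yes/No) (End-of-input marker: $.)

Yes

FIRST(Q b) = { b, v } and FIRST(b b) = { b }.
Both contain b, so the two alternatives are not disjoint — LL(1) conflict.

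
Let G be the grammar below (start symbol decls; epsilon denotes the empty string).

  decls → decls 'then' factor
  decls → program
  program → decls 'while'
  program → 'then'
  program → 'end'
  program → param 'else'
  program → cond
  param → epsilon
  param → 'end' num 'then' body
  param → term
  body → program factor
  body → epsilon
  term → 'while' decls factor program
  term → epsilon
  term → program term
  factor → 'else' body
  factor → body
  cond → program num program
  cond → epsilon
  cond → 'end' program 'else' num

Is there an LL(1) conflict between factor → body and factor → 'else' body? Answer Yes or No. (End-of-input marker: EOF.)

Yes

FIRST(body) = { 'else', 'end', 'then', 'while', num, epsilon } and FIRST('else' body) = { 'else' }.
Both contain 'else', so the two alternatives are not disjoint — LL(1) conflict.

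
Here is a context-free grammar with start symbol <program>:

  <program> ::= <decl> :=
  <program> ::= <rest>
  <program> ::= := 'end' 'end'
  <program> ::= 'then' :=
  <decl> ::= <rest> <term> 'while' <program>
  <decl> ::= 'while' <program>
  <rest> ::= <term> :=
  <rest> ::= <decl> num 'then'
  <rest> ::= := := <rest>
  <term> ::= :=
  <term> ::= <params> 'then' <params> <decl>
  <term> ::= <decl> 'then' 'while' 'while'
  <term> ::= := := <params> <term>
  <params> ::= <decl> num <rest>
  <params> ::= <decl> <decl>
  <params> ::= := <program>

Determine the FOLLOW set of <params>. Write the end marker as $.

In <term> ::= <params> 'then' <params> <decl>: add FIRST('then' <params> <decl>) = { 'then' }.
In <term> ::= <params> 'then' <params> <decl>: add FIRST(<decl>) = { 'while', := }.
In <term> ::= := := <params> <term>: add FIRST(<term>) = { 'while', := }.
Union: FOLLOW(<params>) = { 'then', 'while', := }.

{ 'then', 'while', := }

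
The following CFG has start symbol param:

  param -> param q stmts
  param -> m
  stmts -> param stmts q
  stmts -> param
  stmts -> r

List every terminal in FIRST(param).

From param -> param q stmts: add FIRST(param) = { m }.
param -> m contributes {m}.
Union: FIRST(param) = { m }.

{ m }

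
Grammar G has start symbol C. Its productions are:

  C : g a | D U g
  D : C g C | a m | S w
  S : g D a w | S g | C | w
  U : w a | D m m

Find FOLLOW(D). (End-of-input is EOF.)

In C : D U g: add FIRST(U g) = { a, g, w }.
In S : g D a w: add FIRST(a w) = { a }.
In U : D m m: add FIRST(m m) = { m }.
Union: FOLLOW(D) = { a, g, m, w }.

{ a, g, m, w }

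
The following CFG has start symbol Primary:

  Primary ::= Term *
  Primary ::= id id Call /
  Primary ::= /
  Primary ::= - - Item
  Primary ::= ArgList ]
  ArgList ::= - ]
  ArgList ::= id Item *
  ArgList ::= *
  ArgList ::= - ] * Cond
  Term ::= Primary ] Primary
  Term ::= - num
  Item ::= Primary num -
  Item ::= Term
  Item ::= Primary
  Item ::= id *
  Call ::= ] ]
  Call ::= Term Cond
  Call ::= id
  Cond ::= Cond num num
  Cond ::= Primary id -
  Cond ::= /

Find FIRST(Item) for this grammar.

From Item ::= Primary num -: add FIRST(Primary) = { *, -, /, id }.
From Item ::= Term: add FIRST(Term) = { *, -, /, id }.
From Item ::= Primary: add FIRST(Primary) = { *, -, /, id }.
Item ::= id * contributes {id}.
Union: FIRST(Item) = { *, -, /, id }.

{ *, -, /, id }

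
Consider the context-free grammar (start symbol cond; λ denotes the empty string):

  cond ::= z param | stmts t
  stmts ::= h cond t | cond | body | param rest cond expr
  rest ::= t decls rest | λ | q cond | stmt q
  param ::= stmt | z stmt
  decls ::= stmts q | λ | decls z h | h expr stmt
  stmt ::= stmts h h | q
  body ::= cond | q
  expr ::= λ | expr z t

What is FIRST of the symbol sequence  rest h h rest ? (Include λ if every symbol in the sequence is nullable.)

{ h, q, t, z }

Add FIRST(rest)\{λ} = { h, q, t, z }; rest is nullable, continue.
h is a terminal; add {h} and stop.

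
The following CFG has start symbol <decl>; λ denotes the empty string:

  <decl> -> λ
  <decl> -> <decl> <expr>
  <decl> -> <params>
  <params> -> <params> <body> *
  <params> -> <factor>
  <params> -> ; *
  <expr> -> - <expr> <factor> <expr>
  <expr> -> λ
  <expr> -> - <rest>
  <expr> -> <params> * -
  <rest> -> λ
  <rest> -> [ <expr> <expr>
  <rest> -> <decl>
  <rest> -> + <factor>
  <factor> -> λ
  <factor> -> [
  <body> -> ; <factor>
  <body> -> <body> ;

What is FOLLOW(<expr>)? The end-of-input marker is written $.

{ $, *, -, ;, [ }

In <decl> -> <decl> <expr>: <expr> is at the end, add FOLLOW(<decl>) = { $, *, -, ;, [ }.
In <expr> -> - <expr> <factor> <expr>: add FIRST(<factor> <expr>)\{λ} = { *, -, ;, [ }.
  Since <factor> <expr> is nullable, also add FOLLOW(<expr>) = { $, *, -, ;, [ }.
In <expr> -> - <expr> <factor> <expr>: <expr> is at the end, add FOLLOW(<expr>) = { $, *, -, ;, [ }.
In <rest> -> [ <expr> <expr>: add FIRST(<expr>)\{λ} = { *, -, ;, [ }.
  Since <expr> is nullable, also add FOLLOW(<rest>) = { $, *, -, ;, [ }.
In <rest> -> [ <expr> <expr>: <expr> is at the end, add FOLLOW(<rest>) = { $, *, -, ;, [ }.
Union: FOLLOW(<expr>) = { $, *, -, ;, [ }.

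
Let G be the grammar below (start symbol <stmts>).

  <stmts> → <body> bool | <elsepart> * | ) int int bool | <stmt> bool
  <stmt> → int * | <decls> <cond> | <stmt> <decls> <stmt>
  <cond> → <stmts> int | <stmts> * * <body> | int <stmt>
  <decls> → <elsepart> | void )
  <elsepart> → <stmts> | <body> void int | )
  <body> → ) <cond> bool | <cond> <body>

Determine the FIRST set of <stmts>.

{ ), int, void }

From <stmts> → <body> bool: add FIRST(<body>) = { ), int, void }.
From <stmts> → <elsepart> *: add FIRST(<elsepart>) = { ), int, void }.
<stmts> → ) int int bool contributes {)}.
From <stmts> → <stmt> bool: add FIRST(<stmt>) = { ), int, void }.
Union: FIRST(<stmts>) = { ), int, void }.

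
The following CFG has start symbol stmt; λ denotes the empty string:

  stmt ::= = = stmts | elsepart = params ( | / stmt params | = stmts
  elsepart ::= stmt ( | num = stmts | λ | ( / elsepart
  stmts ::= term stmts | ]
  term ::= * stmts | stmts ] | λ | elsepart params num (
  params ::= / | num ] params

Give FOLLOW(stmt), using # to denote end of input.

{ #, (, /, num }

stmt is the start symbol, so # ∈ FOLLOW(stmt).
In stmt ::= / stmt params: add FIRST(params) = { /, num }.
In elsepart ::= stmt (: add FIRST(() = { ( }.
Union: FOLLOW(stmt) = { #, (, /, num }.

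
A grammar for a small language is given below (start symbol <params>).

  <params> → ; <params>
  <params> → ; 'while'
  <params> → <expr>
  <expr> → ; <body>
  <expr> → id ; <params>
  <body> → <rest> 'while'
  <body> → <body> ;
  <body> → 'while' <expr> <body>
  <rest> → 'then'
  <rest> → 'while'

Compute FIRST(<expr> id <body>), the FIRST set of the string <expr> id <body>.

{ ;, id }

Add FIRST(<expr>) = { ;, id }; <expr> is not nullable, stop.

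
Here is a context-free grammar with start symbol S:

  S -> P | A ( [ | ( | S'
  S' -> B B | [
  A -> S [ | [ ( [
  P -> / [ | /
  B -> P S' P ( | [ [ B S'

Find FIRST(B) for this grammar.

{ /, [ }

From B -> P S' P (: add FIRST(P) = { / }.
B -> [ [ B S' contributes {[}.
Union: FIRST(B) = { /, [ }.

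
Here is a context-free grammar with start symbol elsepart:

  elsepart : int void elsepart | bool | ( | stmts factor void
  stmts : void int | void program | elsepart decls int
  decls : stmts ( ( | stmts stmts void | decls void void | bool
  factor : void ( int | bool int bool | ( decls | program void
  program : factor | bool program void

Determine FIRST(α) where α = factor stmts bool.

{ (, bool, void }

Add FIRST(factor) = { (, bool, void }; factor is not nullable, stop.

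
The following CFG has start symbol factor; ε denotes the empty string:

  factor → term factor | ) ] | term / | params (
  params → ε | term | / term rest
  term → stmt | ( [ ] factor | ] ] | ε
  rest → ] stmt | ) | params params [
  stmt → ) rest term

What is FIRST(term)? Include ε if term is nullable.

{ (, ), ], ε }

From term → stmt: add FIRST(stmt) = { ) }.
term → ( [ ] factor contributes {(}.
term → ] ] contributes {]}.
term → ε contributes ε.
Union: FIRST(term) = { (, ), ], ε }.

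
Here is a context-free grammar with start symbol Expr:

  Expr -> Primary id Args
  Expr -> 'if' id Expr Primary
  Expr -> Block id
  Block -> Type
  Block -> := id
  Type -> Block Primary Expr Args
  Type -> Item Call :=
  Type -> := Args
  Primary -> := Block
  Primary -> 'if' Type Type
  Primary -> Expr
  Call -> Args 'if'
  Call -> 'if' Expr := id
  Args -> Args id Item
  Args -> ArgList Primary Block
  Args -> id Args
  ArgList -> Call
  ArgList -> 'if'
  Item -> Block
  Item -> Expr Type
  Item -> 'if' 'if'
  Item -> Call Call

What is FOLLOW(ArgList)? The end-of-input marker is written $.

{ 'if', :=, id }

In Args -> ArgList Primary Block: add FIRST(Primary Block) = { 'if', :=, id }.
Union: FOLLOW(ArgList) = { 'if', :=, id }.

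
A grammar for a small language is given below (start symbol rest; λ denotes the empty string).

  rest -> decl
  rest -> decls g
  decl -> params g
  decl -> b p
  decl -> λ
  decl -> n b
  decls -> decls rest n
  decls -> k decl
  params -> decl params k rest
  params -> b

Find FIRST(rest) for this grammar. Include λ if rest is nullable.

{ b, k, n, λ }

From rest -> decl: add FIRST(decl) = { b, n, λ } (including λ since decl is nullable).
From rest -> decls g: add FIRST(decls) = { k }.
Union: FIRST(rest) = { b, k, n, λ }.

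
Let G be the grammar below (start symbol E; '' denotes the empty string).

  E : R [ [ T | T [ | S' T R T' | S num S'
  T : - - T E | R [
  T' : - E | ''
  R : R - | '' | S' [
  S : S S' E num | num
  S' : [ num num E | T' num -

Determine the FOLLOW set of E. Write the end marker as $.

E is the start symbol, so $ ∈ FOLLOW(E).
In T : - - T E: E is at the end, add FOLLOW(T) = { $, -, [, num }.
In T' : - E: E is at the end, add FOLLOW(T') = { $, -, [, num }.
In S : S S' E num: add FIRST(num) = { num }.
In S' : [ num num E: E is at the end, add FOLLOW(S') = { $, -, [, num }.
Union: FOLLOW(E) = { $, -, [, num }.

{ $, -, [, num }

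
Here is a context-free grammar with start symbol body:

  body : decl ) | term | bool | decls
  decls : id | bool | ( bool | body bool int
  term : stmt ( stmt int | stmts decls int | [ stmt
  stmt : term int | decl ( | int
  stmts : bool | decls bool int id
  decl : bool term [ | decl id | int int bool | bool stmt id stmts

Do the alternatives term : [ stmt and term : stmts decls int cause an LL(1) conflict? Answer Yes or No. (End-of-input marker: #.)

FIRST([ stmt) = { [ } and FIRST(stmts decls int) = { (, [, bool, id, int }.
Both contain [, so the two alternatives are not disjoint — LL(1) conflict.

Yes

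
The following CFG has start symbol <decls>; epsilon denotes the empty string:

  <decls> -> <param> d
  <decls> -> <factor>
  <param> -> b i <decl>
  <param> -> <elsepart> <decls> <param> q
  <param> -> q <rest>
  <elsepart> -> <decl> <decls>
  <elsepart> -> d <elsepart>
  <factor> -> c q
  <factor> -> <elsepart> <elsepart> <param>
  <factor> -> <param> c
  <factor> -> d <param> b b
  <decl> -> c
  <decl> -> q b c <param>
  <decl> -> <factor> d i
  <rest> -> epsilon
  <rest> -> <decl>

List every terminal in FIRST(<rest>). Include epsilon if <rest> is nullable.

{ b, c, d, q, epsilon }

<rest> -> epsilon contributes epsilon.
From <rest> -> <decl>: add FIRST(<decl>) = { b, c, d, q }.
Union: FIRST(<rest>) = { b, c, d, q, epsilon }.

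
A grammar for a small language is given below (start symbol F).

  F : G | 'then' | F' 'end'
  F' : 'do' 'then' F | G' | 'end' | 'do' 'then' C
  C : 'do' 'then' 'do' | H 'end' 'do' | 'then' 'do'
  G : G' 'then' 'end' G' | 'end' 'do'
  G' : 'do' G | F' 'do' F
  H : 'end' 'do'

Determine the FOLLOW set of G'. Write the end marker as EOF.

{ EOF, 'do', 'end', 'then' }

In F' : G': G' is at the end, add FOLLOW(F') = { 'do', 'end' }.
In G : G' 'then' 'end' G': add FIRST('then' 'end' G') = { 'then' }.
In G : G' 'then' 'end' G': G' is at the end, add FOLLOW(G) = { EOF, 'do', 'end', 'then' }.
Union: FOLLOW(G') = { EOF, 'do', 'end', 'then' }.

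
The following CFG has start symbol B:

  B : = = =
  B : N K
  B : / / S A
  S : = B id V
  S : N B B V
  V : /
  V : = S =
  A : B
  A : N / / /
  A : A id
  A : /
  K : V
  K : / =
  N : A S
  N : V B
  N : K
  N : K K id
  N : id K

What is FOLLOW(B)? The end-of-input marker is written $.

{ $, /, =, id }

B is the start symbol, so $ ∈ FOLLOW(B).
In S : = B id V: add FIRST(id V) = { id }.
In S : N B B V: add FIRST(B V) = { /, =, id }.
In S : N B B V: add FIRST(V) = { /, = }.
In A : B: B is at the end, add FOLLOW(A) = { $, /, =, id }.
In N : V B: B is at the end, add FOLLOW(N) = { /, =, id }.
Union: FOLLOW(B) = { $, /, =, id }.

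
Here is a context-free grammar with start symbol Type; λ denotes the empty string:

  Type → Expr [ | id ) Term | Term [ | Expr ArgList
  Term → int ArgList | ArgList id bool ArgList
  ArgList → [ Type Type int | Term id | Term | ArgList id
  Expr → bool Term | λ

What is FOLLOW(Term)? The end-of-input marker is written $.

{ $, [, bool, id, int }

In Type → id ) Term: Term is at the end, add FOLLOW(Type) = { $, [, bool, id, int }.
In Type → Term [: add FIRST([) = { [ }.
In ArgList → Term id: add FIRST(id) = { id }.
In ArgList → Term: Term is at the end, add FOLLOW(ArgList) = { $, [, bool, id, int }.
In Expr → bool Term: Term is at the end, add FOLLOW(Expr) = { [, int }.
Union: FOLLOW(Term) = { $, [, bool, id, int }.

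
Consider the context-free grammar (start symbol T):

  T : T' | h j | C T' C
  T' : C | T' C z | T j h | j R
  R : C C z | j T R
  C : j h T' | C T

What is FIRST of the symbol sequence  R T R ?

{ j }

Add FIRST(R) = { j }; R is not nullable, stop.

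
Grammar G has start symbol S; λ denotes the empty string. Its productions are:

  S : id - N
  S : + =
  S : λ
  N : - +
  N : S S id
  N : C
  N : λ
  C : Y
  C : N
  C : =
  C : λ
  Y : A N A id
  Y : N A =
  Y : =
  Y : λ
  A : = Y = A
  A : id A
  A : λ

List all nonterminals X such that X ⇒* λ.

{ A, C, N, S, Y }

Directly nullable (have an λ-production): S, N, C, Y, A.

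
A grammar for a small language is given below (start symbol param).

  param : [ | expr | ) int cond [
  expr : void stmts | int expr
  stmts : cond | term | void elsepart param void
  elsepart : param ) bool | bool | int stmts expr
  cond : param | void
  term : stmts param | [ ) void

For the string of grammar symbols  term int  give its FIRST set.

{ ), [, int, void }

Add FIRST(term) = { ), [, int, void }; term is not nullable, stop.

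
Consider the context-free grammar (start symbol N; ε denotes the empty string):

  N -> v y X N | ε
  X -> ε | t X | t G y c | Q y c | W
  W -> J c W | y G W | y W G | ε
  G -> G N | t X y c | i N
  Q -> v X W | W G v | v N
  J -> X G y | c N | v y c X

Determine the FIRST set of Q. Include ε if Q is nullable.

Q -> v X W contributes {v}.
From Q -> W G v: W nullable, take FIRST(W) ∪ FIRST(G) = { c, i, t, v, y }.
Q -> v N contributes {v}.
Union: FIRST(Q) = { c, i, t, v, y }.

{ c, i, t, v, y }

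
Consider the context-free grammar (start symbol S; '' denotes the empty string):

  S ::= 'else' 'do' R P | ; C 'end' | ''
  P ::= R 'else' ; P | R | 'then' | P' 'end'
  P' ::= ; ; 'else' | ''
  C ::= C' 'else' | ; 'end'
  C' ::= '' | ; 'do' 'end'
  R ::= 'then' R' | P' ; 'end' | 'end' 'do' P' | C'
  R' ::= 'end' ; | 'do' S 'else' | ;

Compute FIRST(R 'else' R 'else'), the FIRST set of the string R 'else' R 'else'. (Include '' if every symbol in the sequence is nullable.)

{ 'else', 'end', 'then', ; }

Add FIRST(R)\{''} = { 'end', 'then', ; }; R is nullable, continue.
'else' is a terminal; add {'else'} and stop.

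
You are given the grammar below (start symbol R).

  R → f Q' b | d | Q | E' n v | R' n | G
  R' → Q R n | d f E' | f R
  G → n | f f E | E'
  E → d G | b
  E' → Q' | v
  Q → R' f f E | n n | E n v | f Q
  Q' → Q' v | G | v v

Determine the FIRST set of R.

{ b, d, f, n, v }

R → f Q' b contributes {f}.
R → d contributes {d}.
From R → Q: add FIRST(Q) = { b, d, f, n }.
From R → E' n v: add FIRST(E') = { f, n, v }.
From R → R' n: add FIRST(R') = { b, d, f, n }.
From R → G: add FIRST(G) = { f, n, v }.
Union: FIRST(R) = { b, d, f, n, v }.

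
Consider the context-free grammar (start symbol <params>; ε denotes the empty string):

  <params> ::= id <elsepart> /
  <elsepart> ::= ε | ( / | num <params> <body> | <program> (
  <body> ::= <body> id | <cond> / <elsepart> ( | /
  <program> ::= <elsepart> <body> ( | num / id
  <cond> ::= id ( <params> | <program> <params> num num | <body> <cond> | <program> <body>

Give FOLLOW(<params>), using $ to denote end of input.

{ $, (, /, id, num }

<params> is the start symbol, so $ ∈ FOLLOW(<params>).
In <elsepart> ::= num <params> <body>: add FIRST(<body>) = { (, /, id, num }.
In <cond> ::= id ( <params>: <params> is at the end, add FOLLOW(<cond>) = { / }.
In <cond> ::= <program> <params> num num: add FIRST(num num) = { num }.
Union: FOLLOW(<params>) = { $, (, /, id, num }.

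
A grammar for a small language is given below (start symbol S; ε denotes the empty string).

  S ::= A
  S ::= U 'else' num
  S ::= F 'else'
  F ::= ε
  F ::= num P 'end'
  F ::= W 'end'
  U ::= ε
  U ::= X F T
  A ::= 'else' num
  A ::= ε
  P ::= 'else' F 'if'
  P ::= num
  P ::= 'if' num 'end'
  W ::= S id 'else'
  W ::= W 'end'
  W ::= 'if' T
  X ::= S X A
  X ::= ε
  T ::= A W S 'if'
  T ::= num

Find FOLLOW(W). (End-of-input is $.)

{ 'else', 'end', 'if', id, num }

In F ::= W 'end': add FIRST('end') = { 'end' }.
In W ::= W 'end': add FIRST('end') = { 'end' }.
In T ::= A W S 'if': add FIRST(S 'if') = { 'else', 'if', id, num }.
Union: FOLLOW(W) = { 'else', 'end', 'if', id, num }.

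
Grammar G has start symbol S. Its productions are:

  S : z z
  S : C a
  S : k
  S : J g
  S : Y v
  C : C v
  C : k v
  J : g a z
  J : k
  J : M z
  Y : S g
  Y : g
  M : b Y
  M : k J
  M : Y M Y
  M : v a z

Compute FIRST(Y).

{ b, g, k, v, z }

From Y : S g: add FIRST(S) = { b, g, k, v, z }.
Y : g contributes {g}.
Union: FIRST(Y) = { b, g, k, v, z }.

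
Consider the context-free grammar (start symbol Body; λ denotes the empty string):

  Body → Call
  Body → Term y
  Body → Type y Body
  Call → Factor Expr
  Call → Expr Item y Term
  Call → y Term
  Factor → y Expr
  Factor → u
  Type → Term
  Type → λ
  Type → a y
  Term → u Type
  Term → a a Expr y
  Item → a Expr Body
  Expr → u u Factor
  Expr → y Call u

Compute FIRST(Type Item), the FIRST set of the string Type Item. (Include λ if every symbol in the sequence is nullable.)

Add FIRST(Type)\{λ} = { a, u }; Type is nullable, continue.
Add FIRST(Item) = { a }; Item is not nullable, stop.

{ a, u }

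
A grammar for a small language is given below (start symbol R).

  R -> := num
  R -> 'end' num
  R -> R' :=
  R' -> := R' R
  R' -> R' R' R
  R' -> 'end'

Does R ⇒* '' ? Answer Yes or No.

No

No nonterminal in this grammar is nullable.
No production of R has an RHS whose symbols are all nullable, so R is not nullable.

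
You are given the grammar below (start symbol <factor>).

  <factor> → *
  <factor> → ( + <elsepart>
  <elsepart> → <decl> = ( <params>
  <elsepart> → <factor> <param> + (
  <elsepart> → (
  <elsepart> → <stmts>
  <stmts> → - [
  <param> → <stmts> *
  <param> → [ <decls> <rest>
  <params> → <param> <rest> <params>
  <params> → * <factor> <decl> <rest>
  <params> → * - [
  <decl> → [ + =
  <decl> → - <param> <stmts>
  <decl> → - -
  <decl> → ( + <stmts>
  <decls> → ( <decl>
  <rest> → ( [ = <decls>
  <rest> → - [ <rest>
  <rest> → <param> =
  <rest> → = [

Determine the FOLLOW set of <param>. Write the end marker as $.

In <elsepart> → <factor> <param> + (: add FIRST(+ () = { + }.
In <params> → <param> <rest> <params>: add FIRST(<rest> <params>) = { (, -, =, [ }.
In <decl> → - <param> <stmts>: add FIRST(<stmts>) = { - }.
In <rest> → <param> =: add FIRST(=) = { = }.
Union: FOLLOW(<param>) = { (, +, -, =, [ }.

{ (, +, -, =, [ }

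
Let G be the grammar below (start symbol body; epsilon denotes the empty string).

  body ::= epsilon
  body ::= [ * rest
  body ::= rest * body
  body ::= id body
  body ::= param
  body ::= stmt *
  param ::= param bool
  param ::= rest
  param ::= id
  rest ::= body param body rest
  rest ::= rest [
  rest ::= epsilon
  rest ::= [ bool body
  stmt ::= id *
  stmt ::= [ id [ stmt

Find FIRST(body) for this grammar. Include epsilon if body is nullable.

body ::= epsilon contributes epsilon.
body ::= [ * rest contributes {[}.
From body ::= rest * body: rest nullable, take FIRST(rest) ∪ {*} = { *, [, bool, id }.
body ::= id body contributes {id}.
From body ::= param: add FIRST(param) = { *, [, bool, id, epsilon } (including epsilon since param is nullable).
From body ::= stmt *: add FIRST(stmt) = { [, id }.
Union: FIRST(body) = { *, [, bool, id, epsilon }.

{ *, [, bool, id, epsilon }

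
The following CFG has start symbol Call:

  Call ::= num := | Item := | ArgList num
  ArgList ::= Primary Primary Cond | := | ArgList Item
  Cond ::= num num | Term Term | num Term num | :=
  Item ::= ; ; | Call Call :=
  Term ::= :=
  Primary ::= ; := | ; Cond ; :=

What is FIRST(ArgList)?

From ArgList ::= Primary Primary Cond: add FIRST(Primary) = { ; }.
ArgList ::= := contributes {:=}.
From ArgList ::= ArgList Item: add FIRST(ArgList) = { :=, ; }.
Union: FIRST(ArgList) = { :=, ; }.

{ :=, ; }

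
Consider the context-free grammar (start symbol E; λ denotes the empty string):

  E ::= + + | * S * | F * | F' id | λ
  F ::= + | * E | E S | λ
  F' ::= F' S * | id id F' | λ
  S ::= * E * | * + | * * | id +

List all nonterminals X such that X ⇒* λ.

{ E, F, F' }

Directly nullable (have an λ-production): E, F, F'.
No other nonterminal has a production whose RHS symbols are all nullable.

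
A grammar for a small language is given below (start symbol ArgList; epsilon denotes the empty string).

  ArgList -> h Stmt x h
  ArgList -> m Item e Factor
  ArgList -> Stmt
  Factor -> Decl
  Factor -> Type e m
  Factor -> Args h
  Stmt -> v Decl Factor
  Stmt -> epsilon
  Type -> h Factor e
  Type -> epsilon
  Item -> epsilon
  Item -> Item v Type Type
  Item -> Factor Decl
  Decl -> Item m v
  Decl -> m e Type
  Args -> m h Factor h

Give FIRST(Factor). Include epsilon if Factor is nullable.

From Factor -> Decl: add FIRST(Decl) = { e, h, m, v }.
From Factor -> Type e m: Type nullable, take FIRST(Type) ∪ {e} = { e, h }.
From Factor -> Args h: add FIRST(Args) = { m }.
Union: FIRST(Factor) = { e, h, m, v }.

{ e, h, m, v }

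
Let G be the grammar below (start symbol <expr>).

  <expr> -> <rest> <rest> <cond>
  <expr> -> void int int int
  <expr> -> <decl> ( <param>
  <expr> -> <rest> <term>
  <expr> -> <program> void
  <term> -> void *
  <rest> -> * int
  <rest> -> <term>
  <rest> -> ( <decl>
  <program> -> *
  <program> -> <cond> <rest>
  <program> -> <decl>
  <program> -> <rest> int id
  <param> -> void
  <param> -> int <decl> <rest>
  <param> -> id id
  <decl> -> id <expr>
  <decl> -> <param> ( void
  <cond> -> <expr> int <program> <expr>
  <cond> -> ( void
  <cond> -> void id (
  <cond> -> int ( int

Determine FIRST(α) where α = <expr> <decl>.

{ (, *, id, int, void }

Add FIRST(<expr>) = { (, *, id, int, void }; <expr> is not nullable, stop.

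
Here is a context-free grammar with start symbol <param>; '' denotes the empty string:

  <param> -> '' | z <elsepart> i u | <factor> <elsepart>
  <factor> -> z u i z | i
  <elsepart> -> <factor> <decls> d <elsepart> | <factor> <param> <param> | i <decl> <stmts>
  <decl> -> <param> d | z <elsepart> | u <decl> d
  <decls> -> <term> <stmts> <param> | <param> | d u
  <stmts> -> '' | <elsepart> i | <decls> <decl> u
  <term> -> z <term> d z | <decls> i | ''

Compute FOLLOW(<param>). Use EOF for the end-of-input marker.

{ EOF, d, i, u, z }

<param> is the start symbol, so EOF ∈ FOLLOW(<param>).
In <elsepart> -> <factor> <param> <param>: add FIRST(<param>)\{''} = { i, z }.
  Since <param> is nullable, also add FOLLOW(<elsepart>) = { EOF, d, i, u, z }.
In <elsepart> -> <factor> <param> <param>: <param> is at the end, add FOLLOW(<elsepart>) = { EOF, d, i, u, z }.
In <decl> -> <param> d: add FIRST(d) = { d }.
In <decls> -> <term> <stmts> <param>: <param> is at the end, add FOLLOW(<decls>) = { d, i, u, z }.
In <decls> -> <param>: <param> is at the end, add FOLLOW(<decls>) = { d, i, u, z }.
Union: FOLLOW(<param>) = { EOF, d, i, u, z }.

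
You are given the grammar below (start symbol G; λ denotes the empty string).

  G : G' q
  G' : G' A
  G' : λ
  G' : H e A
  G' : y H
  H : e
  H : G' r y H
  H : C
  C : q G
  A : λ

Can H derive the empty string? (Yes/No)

No

Nullable nonterminals: A, G'.
No production of H has an RHS whose symbols are all nullable, so H is not nullable.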